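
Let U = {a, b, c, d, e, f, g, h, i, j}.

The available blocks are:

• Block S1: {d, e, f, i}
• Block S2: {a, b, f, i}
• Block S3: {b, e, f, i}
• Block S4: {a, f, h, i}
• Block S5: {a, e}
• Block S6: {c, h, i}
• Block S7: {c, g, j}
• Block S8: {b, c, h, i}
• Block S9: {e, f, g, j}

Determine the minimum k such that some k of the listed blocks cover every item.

S1, S5, S8, and S9 cover everything between them: the union {a, b, c, d, e, f, g, h, i, j} is all of U.
No 3 of the 9 blocks cover everything (all 84 combinations miss at least one item), so 4 is optimal.

4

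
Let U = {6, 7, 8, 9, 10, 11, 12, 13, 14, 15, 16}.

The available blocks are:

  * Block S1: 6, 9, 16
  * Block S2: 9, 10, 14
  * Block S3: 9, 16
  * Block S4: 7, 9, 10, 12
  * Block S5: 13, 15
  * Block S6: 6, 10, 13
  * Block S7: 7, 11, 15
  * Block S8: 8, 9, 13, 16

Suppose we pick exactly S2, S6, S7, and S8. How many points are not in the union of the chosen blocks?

Union of S2, S6, S7, S8 = {6, 7, 8, 9, 10, 11, 13, 14, 15, 16}.
Not covered: 12 — 1 point.

1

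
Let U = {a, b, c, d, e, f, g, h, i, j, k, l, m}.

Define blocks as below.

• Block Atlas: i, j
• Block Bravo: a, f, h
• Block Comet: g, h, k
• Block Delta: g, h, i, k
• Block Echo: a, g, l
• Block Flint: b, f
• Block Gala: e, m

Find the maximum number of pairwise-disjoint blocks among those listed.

Atlas, Comet, Flint, Gala are pairwise disjoint (Atlas={i,j}; Comet={g,h,k}; Flint={b,f}; Gala={e,m}).
Every remaining block overlaps one of these, and no 5 of the listed blocks are pairwise disjoint, so 4 is the maximum.

4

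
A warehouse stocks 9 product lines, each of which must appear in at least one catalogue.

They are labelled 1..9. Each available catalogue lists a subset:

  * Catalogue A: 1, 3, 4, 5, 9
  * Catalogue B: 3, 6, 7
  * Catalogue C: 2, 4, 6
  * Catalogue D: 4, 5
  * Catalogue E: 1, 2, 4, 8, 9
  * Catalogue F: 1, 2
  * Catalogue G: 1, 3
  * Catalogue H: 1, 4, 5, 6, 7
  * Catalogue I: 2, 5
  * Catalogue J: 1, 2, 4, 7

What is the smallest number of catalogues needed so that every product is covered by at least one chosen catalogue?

Take {A, E, H}. Their union is {1, 2, 3, 4, 5, 6, 7, 8, 9}, which is all 9 products.
Only E contains 8, so E is forced; the remaining 4 products need at least 2 more catalogues (each remaining catalogue adds at most 3) — so at least 3 catalogues are needed, and 3 is optimal.

3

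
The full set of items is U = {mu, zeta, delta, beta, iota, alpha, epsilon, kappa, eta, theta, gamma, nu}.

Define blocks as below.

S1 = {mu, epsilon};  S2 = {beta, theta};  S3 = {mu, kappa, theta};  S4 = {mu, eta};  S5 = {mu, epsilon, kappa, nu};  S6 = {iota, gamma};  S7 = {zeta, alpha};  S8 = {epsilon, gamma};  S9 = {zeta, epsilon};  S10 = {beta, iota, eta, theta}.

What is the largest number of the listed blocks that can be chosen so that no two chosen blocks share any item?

4

S2, S4, S6, S9 are pairwise disjoint (S2={beta,theta}; S4={mu,eta}; S6={iota,gamma}; S9={zeta,epsilon}).
Every remaining block overlaps one of these, and no 5 of the listed blocks are pairwise disjoint, so 4 is the maximum.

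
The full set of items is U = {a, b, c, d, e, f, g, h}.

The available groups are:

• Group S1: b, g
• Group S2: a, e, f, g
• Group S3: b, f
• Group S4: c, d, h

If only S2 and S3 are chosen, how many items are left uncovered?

Union of S2, S3 = {a, b, e, f, g}.
Not covered: c, d, h — 3 items.

3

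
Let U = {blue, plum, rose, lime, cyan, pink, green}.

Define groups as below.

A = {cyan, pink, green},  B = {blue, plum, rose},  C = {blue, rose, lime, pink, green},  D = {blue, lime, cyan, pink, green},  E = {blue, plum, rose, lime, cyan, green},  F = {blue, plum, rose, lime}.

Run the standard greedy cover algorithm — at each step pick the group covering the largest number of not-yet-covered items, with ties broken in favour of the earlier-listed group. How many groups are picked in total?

Greedy: pick E (covers 6 new) → pick A (covers 1 new). Total picks: 2.

2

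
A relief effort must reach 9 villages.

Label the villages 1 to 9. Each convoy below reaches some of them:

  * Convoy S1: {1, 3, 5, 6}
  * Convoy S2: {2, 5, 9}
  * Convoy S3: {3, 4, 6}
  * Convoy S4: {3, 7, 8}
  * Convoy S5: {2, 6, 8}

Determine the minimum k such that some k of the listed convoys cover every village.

Take {S1, S2, S3, S4}. Their union is {1, 2, 3, 4, 5, 6, 7, 8, 9}, which is all 9 villages.
Only S1 contains 1, so S1 is forced; the remaining 5 villages need at least 3 more convoys (each remaining convoy adds at most 2) — so at least 4 convoys are needed, and 4 is optimal.

4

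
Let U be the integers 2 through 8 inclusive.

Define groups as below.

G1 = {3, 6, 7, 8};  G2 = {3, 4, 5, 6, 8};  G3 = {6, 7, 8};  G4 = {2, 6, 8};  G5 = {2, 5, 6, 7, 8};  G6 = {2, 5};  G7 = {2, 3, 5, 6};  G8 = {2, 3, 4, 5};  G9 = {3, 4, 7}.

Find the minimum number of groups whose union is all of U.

2

G5 and G8 together: G5 ∪ G8 = {2, 3, 4, 5, 6, 7, 8} — every element is covered.
No single group has all 7 elements (the largest, G2, has 5), so 2 is optimal.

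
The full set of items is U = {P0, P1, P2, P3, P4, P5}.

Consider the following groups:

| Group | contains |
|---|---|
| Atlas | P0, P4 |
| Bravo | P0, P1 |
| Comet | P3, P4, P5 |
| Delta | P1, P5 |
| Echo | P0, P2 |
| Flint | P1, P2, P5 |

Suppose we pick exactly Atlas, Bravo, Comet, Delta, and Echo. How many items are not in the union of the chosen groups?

0

Union of Atlas, Bravo, Comet, Delta, Echo = {P0, P1, P2, P3, P4, P5} — that's every item, so 0 are uncovered.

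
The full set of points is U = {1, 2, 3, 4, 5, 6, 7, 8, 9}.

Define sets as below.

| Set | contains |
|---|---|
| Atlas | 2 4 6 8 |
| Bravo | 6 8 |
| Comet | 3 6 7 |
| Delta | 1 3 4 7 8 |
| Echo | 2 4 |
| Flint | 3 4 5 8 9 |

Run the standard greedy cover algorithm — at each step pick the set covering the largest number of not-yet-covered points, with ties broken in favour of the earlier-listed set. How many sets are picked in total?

3

Greedy: pick Delta (covers 5 new) → pick Atlas (covers 2 new) → pick Flint (covers 2 new). Total picks: 3.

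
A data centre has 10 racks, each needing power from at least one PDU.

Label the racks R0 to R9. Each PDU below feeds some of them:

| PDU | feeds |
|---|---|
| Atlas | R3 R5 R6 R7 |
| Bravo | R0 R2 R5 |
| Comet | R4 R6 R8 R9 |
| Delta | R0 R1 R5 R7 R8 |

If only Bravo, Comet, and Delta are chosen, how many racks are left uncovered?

1

Union of Bravo, Comet, Delta = {R0, R1, R2, R4, R5, R6, R7, R8, R9}.
Not covered: R3 — 1 rack.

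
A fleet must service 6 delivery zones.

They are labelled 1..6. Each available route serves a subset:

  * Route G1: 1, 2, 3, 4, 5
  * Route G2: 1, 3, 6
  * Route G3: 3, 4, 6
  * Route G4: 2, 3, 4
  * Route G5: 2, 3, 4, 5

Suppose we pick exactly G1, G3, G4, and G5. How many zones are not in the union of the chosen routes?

0

Union of G1, G3, G4, G5 = {1, 2, 3, 4, 5, 6} — that's every zone, so 0 are uncovered.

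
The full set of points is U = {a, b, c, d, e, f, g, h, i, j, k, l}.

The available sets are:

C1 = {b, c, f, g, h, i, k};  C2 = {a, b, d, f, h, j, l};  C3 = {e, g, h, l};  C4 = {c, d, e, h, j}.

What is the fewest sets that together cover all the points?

3

C1, C2, and C4 cover everything between them: the union {a, b, c, d, e, f, g, h, i, j, k, l} is all of U.
Only C2 contains a, so C2 is forced; the remaining 5 points need at least 2 more sets (each remaining set adds at most 4) — so at least 3 sets are needed, and 3 is optimal.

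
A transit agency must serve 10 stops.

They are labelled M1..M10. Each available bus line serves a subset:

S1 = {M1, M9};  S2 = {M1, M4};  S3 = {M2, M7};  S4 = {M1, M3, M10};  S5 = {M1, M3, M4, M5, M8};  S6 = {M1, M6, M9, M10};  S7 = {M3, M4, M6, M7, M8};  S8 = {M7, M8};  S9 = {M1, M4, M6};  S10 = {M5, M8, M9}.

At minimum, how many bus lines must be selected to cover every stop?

3

S3 and S5 and S6 together: S3 ∪ S5 ∪ S6 = {M1, M2, M3, M4, M5, M6, M7, M8, M9, M10} — every stop is covered.
Only S3 contains M2, so S3 is forced; the remaining 8 stops need at least 2 more bus lines (each remaining bus line adds at most 5) — so at least 3 bus lines are needed, and 3 is optimal.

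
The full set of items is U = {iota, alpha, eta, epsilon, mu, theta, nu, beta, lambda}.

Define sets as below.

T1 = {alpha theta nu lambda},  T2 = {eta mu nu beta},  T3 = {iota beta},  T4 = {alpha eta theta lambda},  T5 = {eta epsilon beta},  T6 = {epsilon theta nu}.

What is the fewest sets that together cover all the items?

4

T1 and T2 and T3 and T6 together: T1 ∪ T2 ∪ T3 ∪ T6 = {iota, alpha, eta, epsilon, mu, theta, nu, beta, lambda} — every item is covered.
No 3 of the 6 sets cover everything (all 20 combinations miss at least one item), so 4 is optimal.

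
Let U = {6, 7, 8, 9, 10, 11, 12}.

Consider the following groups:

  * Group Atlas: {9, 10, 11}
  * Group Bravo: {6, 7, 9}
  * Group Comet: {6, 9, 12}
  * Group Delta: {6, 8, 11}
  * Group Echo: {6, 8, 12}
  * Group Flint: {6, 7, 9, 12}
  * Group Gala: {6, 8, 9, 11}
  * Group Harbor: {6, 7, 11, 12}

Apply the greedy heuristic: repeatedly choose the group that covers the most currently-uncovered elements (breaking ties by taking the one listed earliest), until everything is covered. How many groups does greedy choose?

3

Greedy: pick Flint (covers 4 new) → pick Atlas (covers 2 new) → pick Delta (covers 1 new). Total picks: 3.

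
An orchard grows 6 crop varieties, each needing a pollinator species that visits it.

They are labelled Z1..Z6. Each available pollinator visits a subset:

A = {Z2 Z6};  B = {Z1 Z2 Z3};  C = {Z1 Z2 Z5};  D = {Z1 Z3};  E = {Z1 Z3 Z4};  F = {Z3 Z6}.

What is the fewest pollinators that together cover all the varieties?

Take {A, C, E}. Their union is {Z1, Z2, Z3, Z4, Z5, Z6}, which is all 6 varieties.
Only E contains Z4, so E is forced; the remaining 3 varieties need at least 2 more pollinators (each remaining pollinator adds at most 2) — so at least 3 pollinators are needed, and 3 is optimal.

3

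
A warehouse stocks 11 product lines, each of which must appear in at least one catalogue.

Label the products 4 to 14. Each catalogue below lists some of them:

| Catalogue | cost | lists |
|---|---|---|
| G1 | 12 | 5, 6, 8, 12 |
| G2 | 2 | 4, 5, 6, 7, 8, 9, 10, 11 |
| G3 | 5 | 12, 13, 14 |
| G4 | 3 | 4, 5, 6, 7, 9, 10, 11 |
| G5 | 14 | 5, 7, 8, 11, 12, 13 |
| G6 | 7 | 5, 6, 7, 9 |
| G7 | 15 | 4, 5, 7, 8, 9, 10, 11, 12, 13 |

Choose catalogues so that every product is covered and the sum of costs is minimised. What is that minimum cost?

G2, G3 together cover every product (G2 ∪ G3 = {4, 5, 6, 7, 8, 9, 10, 11, 12, 13, 14}); total cost 2 + 5 = 7.
No covering selection has total cost below 7.

7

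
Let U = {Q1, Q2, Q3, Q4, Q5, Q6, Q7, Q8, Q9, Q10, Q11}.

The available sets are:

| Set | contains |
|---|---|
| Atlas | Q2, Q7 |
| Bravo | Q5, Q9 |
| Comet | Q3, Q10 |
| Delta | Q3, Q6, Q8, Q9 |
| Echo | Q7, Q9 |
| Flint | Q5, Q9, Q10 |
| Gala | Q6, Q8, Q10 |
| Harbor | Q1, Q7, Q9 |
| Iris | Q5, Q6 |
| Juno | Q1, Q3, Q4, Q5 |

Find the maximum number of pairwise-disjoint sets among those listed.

3

Atlas, Bravo, Gala are pairwise disjoint (Atlas={Q2,Q7}; Bravo={Q5,Q9}; Gala={Q6,Q8,Q10}).
Every remaining set overlaps one of these, and no 4 of the listed sets are pairwise disjoint, so 3 is the maximum.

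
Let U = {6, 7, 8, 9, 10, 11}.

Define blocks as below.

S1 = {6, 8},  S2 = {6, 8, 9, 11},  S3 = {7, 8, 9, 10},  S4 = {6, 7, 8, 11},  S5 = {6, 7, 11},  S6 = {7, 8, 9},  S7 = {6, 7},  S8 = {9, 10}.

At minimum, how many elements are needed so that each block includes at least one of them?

The 2 elements {6, 9} hit every block.
The blocks S1, S8 are pairwise disjoint, so any hitting set needs a separate element for each — at least 2. Hence 2 is optimal.

2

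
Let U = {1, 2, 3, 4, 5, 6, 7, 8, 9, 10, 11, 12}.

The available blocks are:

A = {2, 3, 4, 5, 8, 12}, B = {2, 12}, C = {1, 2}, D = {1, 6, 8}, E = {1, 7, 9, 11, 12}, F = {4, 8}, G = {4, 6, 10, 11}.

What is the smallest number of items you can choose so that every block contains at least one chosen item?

H = {1, 4, 12} meets every block (each contains at least one member of H), and |H| = 3.
No choice of 2 items meets every block, so 3 is the minimum.

3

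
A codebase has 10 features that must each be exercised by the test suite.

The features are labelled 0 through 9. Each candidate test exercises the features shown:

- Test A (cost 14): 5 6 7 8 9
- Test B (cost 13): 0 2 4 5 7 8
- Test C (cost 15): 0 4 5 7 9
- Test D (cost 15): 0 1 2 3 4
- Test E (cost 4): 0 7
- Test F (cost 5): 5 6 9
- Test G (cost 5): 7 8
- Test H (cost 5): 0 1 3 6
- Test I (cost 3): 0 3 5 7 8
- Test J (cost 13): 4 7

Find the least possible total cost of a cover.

23

B, F, H together cover every feature (B ∪ F ∪ H = {0, 1, 2, 3, 4, 5, 6, 7, 8, 9}); total cost 13 + 5 + 5 = 23.
No covering selection has total cost below 23.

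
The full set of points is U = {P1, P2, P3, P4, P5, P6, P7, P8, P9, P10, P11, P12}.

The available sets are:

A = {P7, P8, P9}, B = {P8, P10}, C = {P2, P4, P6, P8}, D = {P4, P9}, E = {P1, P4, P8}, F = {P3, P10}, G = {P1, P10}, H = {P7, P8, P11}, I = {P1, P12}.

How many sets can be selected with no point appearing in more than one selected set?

4

D, F, H, I are pairwise disjoint (D={P4,P9}; F={P3,P10}; H={P7,P8,P11}; I={P1,P12}).
Every remaining set overlaps one of these, and no 5 of the listed sets are pairwise disjoint, so 4 is the maximum.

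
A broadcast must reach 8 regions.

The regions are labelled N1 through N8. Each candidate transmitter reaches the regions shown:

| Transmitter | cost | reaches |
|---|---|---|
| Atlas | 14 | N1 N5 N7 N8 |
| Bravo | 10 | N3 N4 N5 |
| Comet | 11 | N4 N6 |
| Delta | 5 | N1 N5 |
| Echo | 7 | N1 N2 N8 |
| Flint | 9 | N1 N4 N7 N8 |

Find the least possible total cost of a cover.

Bravo, Comet, Echo, Flint together cover every region (Bravo ∪ Comet ∪ Echo ∪ Flint = {N1, N2, N3, N4, N5, N6, N7, N8}); total cost 10 + 11 + 7 + 9 = 37.
No covering selection has total cost below 37.

37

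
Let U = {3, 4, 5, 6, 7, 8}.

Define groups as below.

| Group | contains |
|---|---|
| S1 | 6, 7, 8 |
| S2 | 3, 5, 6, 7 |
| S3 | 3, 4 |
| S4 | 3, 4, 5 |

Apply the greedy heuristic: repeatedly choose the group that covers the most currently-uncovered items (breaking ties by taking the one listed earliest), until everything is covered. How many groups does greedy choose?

3

Greedy: pick S2 (covers 4 new) → pick S1 (covers 1 new) → pick S3 (covers 1 new). Total picks: 3.
(The true minimum cover uses only 2 groups, so greedy is not optimal here.)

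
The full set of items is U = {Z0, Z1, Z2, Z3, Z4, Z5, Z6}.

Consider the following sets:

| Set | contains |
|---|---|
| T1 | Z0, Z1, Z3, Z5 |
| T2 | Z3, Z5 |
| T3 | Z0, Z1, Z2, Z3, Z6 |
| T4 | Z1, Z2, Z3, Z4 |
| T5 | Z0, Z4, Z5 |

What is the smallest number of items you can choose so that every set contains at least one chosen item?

2

Take H = {Z3, Z5}. Each listed set contains at least one of these, so H is a hitting set of size 2.
No single item lies in every set, so at least 2 are needed and 2 is optimal.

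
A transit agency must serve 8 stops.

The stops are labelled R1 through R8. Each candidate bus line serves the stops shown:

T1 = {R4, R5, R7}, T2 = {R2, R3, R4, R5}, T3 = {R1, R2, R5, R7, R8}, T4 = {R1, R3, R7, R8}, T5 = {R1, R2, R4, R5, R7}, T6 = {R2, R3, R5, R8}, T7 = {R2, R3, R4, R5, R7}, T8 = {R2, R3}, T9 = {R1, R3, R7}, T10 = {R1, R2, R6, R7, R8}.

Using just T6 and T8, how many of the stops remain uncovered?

4

Union of T6, T8 = {R2, R3, R5, R8}.
Not covered: R1, R4, R6, R7 — 4 stops.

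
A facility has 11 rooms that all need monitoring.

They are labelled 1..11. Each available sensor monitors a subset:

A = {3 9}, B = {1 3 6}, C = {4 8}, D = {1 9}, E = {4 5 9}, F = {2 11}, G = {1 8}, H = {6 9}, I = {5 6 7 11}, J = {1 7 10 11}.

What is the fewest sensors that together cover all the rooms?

Take {A, C, F, I, J}. Their union is {1, 2, 3, 4, 5, 6, 7, 8, 9, 10, 11}, which is all 11 rooms.
No 4 of the 10 sensors cover everything (all 210 combinations miss at least one room), so 5 is optimal.

5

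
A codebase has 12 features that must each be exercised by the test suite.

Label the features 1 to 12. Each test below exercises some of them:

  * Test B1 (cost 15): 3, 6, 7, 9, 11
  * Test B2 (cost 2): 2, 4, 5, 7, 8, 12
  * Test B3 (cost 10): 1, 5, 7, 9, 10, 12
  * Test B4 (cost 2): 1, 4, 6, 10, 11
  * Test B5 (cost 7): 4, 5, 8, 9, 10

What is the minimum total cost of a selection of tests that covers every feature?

19

B1, B2, B4 together cover every feature (B1 ∪ B2 ∪ B4 = {1, 2, 3, 4, 5, 6, 7, 8, 9, 10, 11, 12}); total cost 15 + 2 + 2 = 19.
The greedy pick B2, B4, B5, B1 costs 26; no covering selection beats 19.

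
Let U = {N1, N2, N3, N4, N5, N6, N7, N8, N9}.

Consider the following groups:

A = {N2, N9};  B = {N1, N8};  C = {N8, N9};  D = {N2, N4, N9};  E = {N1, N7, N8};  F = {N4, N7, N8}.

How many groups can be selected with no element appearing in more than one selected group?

2

B, D are pairwise disjoint (B={N1,N8}; D={N2,N4,N9}).
Every remaining group overlaps one of these, and no 3 of the listed groups are pairwise disjoint, so 2 is the maximum.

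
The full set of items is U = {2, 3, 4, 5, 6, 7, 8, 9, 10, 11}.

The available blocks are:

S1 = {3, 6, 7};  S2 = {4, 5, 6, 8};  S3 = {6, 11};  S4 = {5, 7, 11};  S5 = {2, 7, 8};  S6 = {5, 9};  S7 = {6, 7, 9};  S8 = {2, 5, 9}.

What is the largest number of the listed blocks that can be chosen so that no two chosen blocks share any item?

S3, S5, S6 are pairwise disjoint (S3={6,11}; S5={2,7,8}; S6={5,9}).
Every remaining block overlaps one of these, and no 4 of the listed blocks are pairwise disjoint, so 3 is the maximum.

3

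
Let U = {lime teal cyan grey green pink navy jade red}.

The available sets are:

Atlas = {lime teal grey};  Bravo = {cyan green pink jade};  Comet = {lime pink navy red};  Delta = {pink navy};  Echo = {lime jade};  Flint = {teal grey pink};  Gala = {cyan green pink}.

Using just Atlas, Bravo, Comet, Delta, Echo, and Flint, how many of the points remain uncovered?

0

Union of Atlas, Bravo, Comet, Delta, Echo, Flint = {lime, teal, cyan, grey, green, pink, navy, jade, red} — that's every point, so 0 are uncovered.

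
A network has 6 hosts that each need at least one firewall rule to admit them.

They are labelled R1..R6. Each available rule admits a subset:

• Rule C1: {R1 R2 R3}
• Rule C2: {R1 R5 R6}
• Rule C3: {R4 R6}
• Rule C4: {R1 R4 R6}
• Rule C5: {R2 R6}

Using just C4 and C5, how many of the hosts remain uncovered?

2

Union of C4, C5 = {R1, R2, R4, R6}.
Not covered: R3, R5 — 2 hosts.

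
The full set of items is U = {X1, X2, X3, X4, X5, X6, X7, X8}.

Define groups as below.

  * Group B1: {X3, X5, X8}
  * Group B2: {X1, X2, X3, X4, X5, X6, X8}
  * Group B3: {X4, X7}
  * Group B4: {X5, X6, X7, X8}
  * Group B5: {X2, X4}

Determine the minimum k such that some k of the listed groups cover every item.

2

Take {B2, B4}. Their union is {X1, X2, X3, X4, X5, X6, X7, X8}, which is all 8 items.
No single group has all 8 items (the largest, B2, has 7), so 2 is optimal.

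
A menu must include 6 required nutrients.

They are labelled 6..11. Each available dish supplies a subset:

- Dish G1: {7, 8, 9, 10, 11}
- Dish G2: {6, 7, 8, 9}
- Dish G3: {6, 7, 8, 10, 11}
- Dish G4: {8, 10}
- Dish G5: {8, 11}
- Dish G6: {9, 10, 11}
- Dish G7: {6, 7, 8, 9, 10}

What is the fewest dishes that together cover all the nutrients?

2

G3 and G7 together: G3 ∪ G7 = {6, 7, 8, 9, 10, 11} — every nutrient is covered.
No single dish has all 6 nutrients (the largest, G1, has 5), so 2 is optimal.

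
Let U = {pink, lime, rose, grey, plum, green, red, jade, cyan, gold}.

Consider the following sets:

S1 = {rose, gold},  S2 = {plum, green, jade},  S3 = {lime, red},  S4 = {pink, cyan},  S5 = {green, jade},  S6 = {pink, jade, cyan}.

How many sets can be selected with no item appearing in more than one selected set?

4

S1, S3, S4, S5 are pairwise disjoint (S1={rose,gold}; S3={lime,red}; S4={pink,cyan}; S5={green,jade}).
Every remaining set overlaps one of these, and no 5 of the listed sets are pairwise disjoint, so 4 is the maximum.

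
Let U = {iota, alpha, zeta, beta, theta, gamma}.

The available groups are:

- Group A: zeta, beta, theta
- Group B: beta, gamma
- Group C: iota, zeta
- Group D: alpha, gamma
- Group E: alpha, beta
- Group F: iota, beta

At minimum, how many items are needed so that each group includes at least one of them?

3

The 3 items {zeta, beta, gamma} hit every group.
No choice of 2 items meets every group, so 3 is the minimum.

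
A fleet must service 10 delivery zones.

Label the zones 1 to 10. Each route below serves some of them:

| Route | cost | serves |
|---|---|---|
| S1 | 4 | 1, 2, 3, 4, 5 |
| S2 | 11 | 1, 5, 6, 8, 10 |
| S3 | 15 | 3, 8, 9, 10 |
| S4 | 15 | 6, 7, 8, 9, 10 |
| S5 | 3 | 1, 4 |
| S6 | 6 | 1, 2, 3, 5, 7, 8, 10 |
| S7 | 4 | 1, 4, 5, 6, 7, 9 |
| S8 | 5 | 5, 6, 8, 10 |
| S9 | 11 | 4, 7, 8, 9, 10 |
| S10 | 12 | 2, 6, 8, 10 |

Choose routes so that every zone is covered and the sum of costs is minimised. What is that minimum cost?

10

S6, S7 together cover every zone (S6 ∪ S7 = {1, 2, 3, 4, 5, 6, 7, 8, 9, 10}); total cost 6 + 4 = 10.
No covering selection has total cost below 10.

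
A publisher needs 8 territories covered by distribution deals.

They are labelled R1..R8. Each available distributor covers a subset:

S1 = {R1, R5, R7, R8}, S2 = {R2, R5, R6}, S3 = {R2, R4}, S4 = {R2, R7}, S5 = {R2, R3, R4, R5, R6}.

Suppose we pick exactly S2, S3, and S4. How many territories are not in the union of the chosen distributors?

3

Union of S2, S3, S4 = {R2, R4, R5, R6, R7}.
Not covered: R1, R3, R8 — 3 territories.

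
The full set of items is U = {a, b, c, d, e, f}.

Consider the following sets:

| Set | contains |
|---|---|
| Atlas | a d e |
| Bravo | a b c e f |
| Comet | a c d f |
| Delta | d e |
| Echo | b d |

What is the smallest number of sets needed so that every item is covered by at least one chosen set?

Take {Bravo, Delta}. Their union is {a, b, c, d, e, f}, which is all 6 items.
No single set has all 6 items (the largest, Bravo, has 5), so 2 is optimal.

2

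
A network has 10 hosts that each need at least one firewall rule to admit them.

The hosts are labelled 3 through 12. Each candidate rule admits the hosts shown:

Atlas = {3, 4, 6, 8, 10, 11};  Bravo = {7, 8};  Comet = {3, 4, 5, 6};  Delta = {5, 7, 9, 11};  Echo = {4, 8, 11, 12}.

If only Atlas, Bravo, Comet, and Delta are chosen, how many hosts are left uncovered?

1

Union of Atlas, Bravo, Comet, Delta = {3, 4, 5, 6, 7, 8, 9, 10, 11}.
Not covered: 12 — 1 host.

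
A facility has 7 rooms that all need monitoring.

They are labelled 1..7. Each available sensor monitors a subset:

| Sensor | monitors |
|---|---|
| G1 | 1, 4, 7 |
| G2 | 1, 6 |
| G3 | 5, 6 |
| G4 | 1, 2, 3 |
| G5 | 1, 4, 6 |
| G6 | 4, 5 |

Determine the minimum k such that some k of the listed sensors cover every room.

G1 and G3 and G4 together: G1 ∪ G3 ∪ G4 = {1, 2, 3, 4, 5, 6, 7} — every room is covered.
Each sensor has at most 3 rooms, and 2·3 = 6 < 7 — so at least 3 sensors are needed, and 3 is optimal.

3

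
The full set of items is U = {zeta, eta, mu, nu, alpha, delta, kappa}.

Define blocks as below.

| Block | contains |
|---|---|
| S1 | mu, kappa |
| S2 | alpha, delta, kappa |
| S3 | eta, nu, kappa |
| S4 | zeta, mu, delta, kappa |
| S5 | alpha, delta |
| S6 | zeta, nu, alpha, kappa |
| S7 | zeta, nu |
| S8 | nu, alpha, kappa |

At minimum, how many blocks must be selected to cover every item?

3

S2, S3, and S4 cover everything between them: the union {zeta, eta, mu, nu, alpha, delta, kappa} is all of U.
Only S3 contains eta, so S3 is forced; the remaining 4 items need at least 2 more blocks (each remaining block adds at most 3) — so at least 3 blocks are needed, and 3 is optimal.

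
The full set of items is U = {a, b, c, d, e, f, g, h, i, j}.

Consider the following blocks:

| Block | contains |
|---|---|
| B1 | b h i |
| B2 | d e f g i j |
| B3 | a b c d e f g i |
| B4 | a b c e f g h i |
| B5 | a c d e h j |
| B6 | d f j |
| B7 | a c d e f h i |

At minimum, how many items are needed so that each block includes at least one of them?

The 2 items {i, j} hit every block.
The blocks B1, B6 are pairwise disjoint, so any hitting set needs a separate item for each — at least 2. Hence 2 is optimal.

2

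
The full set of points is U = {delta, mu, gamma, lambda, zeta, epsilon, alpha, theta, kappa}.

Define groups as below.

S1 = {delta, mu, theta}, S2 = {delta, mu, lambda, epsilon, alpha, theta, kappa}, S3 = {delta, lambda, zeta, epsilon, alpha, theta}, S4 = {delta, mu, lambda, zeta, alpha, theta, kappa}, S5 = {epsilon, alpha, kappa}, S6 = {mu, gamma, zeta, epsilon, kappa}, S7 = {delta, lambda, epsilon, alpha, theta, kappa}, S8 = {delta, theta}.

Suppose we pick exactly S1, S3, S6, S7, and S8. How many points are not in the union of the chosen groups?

0

Union of S1, S3, S6, S7, S8 = {delta, mu, gamma, lambda, zeta, epsilon, alpha, theta, kappa} — that's every point, so 0 are uncovered.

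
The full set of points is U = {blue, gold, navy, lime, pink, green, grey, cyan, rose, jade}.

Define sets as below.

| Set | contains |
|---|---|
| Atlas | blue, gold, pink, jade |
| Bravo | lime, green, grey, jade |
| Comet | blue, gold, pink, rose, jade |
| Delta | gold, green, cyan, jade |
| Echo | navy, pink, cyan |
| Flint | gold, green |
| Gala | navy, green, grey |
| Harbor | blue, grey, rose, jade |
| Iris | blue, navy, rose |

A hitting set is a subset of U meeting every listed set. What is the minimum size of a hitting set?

3

Take H = {blue, pink, green}. Each listed set contains at least one of these, so H is a hitting set of size 3.
The sets Echo, Flint, Harbor are pairwise disjoint, so any hitting set needs a separate point for each — at least 3. Hence 3 is optimal.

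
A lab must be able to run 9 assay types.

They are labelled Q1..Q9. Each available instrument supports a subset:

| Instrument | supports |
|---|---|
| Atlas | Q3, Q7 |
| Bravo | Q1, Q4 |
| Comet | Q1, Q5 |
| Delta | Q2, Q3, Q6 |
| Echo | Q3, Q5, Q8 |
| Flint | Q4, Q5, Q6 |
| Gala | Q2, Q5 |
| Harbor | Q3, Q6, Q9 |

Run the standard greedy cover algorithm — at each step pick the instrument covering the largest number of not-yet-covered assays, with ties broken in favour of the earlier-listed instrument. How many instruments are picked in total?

Greedy: pick Delta (covers 3 new) → pick Bravo (covers 2 new) → pick Echo (covers 2 new) → pick Atlas (covers 1 new) → pick Harbor (covers 1 new). Total picks: 5.

5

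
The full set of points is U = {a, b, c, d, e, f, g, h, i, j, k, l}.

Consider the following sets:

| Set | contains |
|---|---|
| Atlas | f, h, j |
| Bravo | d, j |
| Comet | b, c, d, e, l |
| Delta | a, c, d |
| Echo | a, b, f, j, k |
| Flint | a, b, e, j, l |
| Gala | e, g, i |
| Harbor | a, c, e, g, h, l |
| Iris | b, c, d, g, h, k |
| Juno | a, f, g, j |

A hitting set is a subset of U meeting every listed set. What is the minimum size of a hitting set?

Take T = {c, e, j}. Each listed set contains at least one of these, so T is a hitting set of size 3.
The sets Atlas, Delta, Gala are pairwise disjoint, so any hitting set needs a separate point for each — at least 3. Hence 3 is optimal.

3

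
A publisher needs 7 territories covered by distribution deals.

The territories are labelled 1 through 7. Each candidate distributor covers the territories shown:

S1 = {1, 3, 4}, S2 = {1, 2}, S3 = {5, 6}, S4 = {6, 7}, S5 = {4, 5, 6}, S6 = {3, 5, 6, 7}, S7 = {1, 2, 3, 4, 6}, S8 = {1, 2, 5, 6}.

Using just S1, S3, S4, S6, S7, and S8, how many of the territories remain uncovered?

0

Union of S1, S3, S4, S6, S7, S8 = {1, 2, 3, 4, 5, 6, 7} — that's every territory, so 0 are uncovered.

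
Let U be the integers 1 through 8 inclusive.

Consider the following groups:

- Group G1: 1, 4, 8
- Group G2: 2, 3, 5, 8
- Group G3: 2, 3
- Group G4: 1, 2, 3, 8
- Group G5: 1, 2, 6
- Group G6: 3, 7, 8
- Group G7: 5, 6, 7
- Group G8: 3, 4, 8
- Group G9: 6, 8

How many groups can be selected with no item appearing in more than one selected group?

3

G1, G3, G7 are pairwise disjoint (G1={1,4,8}; G3={2,3}; G7={5,6,7}).
Every remaining group overlaps one of these, and no 4 of the listed groups are pairwise disjoint, so 3 is the maximum.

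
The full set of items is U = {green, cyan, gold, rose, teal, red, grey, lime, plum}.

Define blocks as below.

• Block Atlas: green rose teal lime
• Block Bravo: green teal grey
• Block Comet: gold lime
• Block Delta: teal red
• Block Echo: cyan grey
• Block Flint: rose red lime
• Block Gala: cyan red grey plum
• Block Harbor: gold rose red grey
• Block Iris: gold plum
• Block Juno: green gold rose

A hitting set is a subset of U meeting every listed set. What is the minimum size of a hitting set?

Take H = {gold, teal, grey, lime}. Each listed block contains at least one of these, so H is a hitting set of size 4.
No choice of 3 items meets every block, so 4 is the minimum.

4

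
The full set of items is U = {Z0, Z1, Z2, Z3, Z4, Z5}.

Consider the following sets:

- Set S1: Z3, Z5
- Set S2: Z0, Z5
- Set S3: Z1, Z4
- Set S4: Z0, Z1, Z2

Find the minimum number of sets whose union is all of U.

S1, S3, and S4 cover everything between them: the union {Z0, Z1, Z2, Z3, Z4, Z5} is all of U.
Only S4 contains Z2, so S4 is forced; the remaining 3 items need at least 2 more sets (each remaining set adds at most 2) — so at least 3 sets are needed, and 3 is optimal.

3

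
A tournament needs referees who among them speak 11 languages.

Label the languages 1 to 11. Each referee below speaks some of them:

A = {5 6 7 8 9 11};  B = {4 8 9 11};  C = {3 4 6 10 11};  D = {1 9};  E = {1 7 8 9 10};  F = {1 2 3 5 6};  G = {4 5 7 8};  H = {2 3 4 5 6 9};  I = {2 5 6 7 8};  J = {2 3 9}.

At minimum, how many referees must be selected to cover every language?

Take {C, E, F}. Their union is {1, 2, 3, 4, 5, 6, 7, 8, 9, 10, 11}, which is all 11 languages.
No 2 of the 10 referees cover everything (all 45 combinations miss at least one language), so 3 is optimal.

3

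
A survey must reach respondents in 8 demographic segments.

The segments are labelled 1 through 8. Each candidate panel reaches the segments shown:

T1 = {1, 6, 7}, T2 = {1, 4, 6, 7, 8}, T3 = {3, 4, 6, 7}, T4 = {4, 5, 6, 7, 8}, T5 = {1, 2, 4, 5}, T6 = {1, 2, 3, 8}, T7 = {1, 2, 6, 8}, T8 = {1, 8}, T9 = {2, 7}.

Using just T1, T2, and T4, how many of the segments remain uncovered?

Union of T1, T2, T4 = {1, 4, 5, 6, 7, 8}.
Not covered: 2, 3 — 2 segments.

2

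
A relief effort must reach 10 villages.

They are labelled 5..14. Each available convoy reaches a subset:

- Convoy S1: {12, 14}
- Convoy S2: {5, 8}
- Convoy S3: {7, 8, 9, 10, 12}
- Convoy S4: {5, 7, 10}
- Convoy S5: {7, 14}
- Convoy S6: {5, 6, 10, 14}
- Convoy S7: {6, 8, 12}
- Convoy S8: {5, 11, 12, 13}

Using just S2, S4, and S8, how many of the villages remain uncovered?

3

Union of S2, S4, S8 = {5, 7, 8, 10, 11, 12, 13}.
Not covered: 6, 9, 14 — 3 villages.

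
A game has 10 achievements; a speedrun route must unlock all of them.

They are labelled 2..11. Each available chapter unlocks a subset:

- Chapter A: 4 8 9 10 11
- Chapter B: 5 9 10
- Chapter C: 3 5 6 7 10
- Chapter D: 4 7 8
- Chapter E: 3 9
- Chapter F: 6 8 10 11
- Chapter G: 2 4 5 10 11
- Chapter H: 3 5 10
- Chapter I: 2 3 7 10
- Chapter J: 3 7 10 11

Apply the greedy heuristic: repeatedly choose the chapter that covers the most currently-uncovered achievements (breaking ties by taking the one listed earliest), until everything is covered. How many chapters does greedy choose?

Greedy: pick A (covers 5 new) → pick C (covers 4 new) → pick G (covers 1 new). Total picks: 3.

3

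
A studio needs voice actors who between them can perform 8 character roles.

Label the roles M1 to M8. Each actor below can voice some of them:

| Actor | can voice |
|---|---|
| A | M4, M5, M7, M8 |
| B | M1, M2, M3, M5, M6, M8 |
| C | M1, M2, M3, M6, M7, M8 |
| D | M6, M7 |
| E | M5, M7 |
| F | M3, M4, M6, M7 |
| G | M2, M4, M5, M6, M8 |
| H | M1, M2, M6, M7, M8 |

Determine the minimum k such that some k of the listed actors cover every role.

A and B together: A ∪ B = {M1, M2, M3, M4, M5, M6, M7, M8} — every role is covered.
No single actor has all 8 roles (the largest, B, has 6), so 2 is optimal.

2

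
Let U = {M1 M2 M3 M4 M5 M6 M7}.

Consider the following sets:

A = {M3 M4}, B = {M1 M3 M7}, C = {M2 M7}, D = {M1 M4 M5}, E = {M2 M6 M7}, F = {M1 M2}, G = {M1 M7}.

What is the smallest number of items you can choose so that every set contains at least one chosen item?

H = {M2, M4, M7} meets every set (each contains at least one member of H), and |H| = 3.
No choice of 2 items meets every set, so 3 is the minimum.

3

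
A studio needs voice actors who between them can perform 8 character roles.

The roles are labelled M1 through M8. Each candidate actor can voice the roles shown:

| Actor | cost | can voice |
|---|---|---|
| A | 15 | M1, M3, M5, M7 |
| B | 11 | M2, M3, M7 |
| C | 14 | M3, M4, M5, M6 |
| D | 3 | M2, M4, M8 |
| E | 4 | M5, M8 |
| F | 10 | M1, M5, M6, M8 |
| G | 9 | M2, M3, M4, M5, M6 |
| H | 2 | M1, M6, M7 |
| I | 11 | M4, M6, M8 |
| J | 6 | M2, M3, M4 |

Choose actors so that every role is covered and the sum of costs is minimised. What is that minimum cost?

12

E, H, J together cover every role (E ∪ H ∪ J = {M1, M2, M3, M4, M5, M6, M7, M8}); total cost 4 + 2 + 6 = 12.
The greedy pick H, D, E, J costs 15; no covering selection beats 12.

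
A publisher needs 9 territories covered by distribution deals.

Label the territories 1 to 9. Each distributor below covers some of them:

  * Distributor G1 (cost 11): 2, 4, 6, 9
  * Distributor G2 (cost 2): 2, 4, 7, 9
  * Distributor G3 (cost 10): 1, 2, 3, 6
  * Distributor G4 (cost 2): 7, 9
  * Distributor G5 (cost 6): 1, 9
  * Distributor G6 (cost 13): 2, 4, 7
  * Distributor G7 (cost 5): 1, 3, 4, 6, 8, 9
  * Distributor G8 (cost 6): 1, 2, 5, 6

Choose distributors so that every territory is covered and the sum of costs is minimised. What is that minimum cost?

13

G2, G7, G8 together cover every territory (G2 ∪ G7 ∪ G8 = {1, 2, 3, 4, 5, 6, 7, 8, 9}); total cost 2 + 5 + 6 = 13.
No covering selection has total cost below 13.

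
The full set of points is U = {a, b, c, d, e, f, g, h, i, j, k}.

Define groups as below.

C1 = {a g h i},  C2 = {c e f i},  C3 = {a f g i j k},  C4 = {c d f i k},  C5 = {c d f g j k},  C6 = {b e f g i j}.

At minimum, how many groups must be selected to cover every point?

3

Take {C1, C5, C6}. Their union is {a, b, c, d, e, f, g, h, i, j, k}, which is all 11 points.
Only C6 contains b, so C6 is forced; the remaining 5 points need at least 2 more groups (each remaining group adds at most 3) — so at least 3 groups are needed, and 3 is optimal.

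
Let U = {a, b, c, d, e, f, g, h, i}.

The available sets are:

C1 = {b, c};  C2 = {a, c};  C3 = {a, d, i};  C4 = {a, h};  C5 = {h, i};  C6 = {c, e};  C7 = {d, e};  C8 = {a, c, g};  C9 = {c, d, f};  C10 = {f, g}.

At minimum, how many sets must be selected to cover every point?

5

C1 and C4 and C5 and C7 and C10 together: C1 ∪ C4 ∪ C5 ∪ C7 ∪ C10 = {a, b, c, d, e, f, g, h, i} — every point is covered.
No 4 of the 10 sets cover everything (all 210 combinations miss at least one point), so 5 is optimal.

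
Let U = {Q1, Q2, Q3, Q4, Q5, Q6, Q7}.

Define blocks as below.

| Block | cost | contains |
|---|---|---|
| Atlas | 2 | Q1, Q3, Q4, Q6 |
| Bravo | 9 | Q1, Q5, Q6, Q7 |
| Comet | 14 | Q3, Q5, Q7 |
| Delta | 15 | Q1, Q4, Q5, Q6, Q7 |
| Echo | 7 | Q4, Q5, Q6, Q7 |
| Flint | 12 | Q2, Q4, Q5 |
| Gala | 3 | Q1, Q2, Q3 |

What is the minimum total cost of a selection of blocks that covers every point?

Echo, Gala together cover every point (Echo ∪ Gala = {Q1, Q2, Q3, Q4, Q5, Q6, Q7}); total cost 7 + 3 = 10.
The greedy pick Atlas, Gala, Echo costs 12; no covering selection beats 10.

10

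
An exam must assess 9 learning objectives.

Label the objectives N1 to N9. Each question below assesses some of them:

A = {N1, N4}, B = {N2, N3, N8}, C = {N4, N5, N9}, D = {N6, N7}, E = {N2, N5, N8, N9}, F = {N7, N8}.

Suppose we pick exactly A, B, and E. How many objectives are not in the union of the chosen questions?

Union of A, B, E = {N1, N2, N3, N4, N5, N8, N9}.
Not covered: N6, N7 — 2 objectives.

2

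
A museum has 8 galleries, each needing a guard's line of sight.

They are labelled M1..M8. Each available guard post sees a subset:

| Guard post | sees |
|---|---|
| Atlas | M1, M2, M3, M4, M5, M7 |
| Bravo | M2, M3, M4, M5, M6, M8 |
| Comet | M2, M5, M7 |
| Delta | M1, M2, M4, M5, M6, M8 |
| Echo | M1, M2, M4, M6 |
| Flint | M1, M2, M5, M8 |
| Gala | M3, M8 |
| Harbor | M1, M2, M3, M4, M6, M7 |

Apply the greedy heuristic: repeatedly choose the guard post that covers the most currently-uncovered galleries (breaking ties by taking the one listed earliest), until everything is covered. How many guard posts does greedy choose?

Greedy: pick Atlas (covers 6 new) → pick Bravo (covers 2 new). Total picks: 2.

2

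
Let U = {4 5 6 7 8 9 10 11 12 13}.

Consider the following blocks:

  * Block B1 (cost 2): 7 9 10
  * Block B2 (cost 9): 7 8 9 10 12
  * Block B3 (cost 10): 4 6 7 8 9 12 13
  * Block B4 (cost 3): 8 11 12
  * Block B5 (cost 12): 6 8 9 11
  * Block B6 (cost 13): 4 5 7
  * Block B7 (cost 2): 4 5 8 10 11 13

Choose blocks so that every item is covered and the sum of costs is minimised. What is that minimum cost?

12

B3, B7 together cover every item (B3 ∪ B7 = {4, 5, 6, 7, 8, 9, 10, 11, 12, 13}); total cost 10 + 2 = 12.
The greedy pick B7, B1, B4, B3 costs 17; no covering selection beats 12.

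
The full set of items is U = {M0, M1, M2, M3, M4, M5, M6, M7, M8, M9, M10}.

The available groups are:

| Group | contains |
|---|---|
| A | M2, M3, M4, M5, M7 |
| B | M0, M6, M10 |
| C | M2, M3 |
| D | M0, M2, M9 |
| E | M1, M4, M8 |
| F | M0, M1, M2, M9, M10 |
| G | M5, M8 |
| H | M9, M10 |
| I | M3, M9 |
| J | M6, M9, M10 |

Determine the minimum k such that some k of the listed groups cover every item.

4

Take {A, B, F, G}. Their union is {M0, M1, M2, M3, M4, M5, M6, M7, M8, M9, M10}, which is all 11 items.
No 3 of the 10 groups cover everything (all 120 combinations miss at least one item), so 4 is optimal.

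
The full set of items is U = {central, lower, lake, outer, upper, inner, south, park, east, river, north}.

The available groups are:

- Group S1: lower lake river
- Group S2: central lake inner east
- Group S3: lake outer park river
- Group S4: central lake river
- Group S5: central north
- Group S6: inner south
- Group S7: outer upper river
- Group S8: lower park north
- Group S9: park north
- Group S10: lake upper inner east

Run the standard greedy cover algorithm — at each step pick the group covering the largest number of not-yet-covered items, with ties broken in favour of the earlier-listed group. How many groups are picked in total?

Greedy: pick S2 (covers 4 new) → pick S3 (covers 3 new) → pick S8 (covers 2 new) → pick S6 (covers 1 new) → pick S7 (covers 1 new). Total picks: 5.
(The true minimum cover uses only 4 groups, so greedy is not optimal here.)

5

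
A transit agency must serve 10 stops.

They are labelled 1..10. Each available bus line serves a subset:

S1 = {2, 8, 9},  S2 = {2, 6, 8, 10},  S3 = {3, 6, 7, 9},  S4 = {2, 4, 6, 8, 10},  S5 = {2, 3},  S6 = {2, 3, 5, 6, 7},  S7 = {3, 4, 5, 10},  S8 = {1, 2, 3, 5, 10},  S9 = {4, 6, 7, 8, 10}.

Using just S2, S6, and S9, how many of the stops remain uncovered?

Union of S2, S6, S9 = {2, 3, 4, 5, 6, 7, 8, 10}.
Not covered: 1, 9 — 2 stops.

2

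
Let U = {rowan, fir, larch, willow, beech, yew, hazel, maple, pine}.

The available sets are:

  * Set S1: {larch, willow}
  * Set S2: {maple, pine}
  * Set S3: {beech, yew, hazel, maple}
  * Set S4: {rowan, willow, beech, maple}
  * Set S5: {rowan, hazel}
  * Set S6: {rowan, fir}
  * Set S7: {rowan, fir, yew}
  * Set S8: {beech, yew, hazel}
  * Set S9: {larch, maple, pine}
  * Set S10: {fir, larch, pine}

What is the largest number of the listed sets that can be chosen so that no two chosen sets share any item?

4

S1, S2, S6, S8 are pairwise disjoint (S1={larch,willow}; S2={maple,pine}; S6={rowan,fir}; S8={beech,yew,hazel}).
Every remaining set overlaps one of these, and no 5 of the listed sets are pairwise disjoint, so 4 is the maximum.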